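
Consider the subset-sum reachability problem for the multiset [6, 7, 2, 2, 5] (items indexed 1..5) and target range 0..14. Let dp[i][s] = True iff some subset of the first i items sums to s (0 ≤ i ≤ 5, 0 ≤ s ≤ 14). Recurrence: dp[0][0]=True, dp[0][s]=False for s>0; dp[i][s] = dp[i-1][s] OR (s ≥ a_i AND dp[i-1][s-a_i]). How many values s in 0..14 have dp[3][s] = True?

i\s   0   1   2   3   4   5   6   7   8   9  10  11  12  13  14
  0   T   F   F   F   F   F   F   F   F   F   F   F   F   F   F
  1   T   F   F   F   F   F   T   F   F   F   F   F   F   F   F
  2   T   F   F   F   F   F   T   T   F   F   F   F   F   T   F
  3   T   F   T   F   F   F   T   T   T   T   F   F   F   T   F
  4   T   F   T   F   T   F   T   T   T   T   T   T   F   T   F
  5   T   F   T   F   T   T   T   T   T   T   T   T   T   T   T

7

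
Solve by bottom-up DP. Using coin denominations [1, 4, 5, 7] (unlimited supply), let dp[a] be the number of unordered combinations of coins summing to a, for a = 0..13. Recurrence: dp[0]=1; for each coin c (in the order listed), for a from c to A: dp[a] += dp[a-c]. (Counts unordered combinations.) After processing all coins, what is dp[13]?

11

after  coin     0     1     2     3     4     5     6     7     8     9    10    11    12    13
          1     1     1     1     1     1     1     1     1     1     1     1     1     1     1
          4     1     1     1     1     2     2     2     2     3     3     3     3     4     4
          5     1     1     1     1     2     3     3     3     4     5     6     6     7     8
          7     1     1     1     1     2     3     3     4     5     6     7     8    10    11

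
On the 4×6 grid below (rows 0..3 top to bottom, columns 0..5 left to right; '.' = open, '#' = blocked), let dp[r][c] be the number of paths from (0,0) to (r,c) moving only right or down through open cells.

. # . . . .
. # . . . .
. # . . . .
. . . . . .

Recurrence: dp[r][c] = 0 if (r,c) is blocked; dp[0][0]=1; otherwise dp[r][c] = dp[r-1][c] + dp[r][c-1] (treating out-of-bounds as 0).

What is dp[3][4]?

1

r\c   0   1   2   3   4   5
  0   1   0   0   0   0   0
  1   1   0   0   0   0   0
  2   1   0   0   0   0   0
  3   1   1   1   1   1   1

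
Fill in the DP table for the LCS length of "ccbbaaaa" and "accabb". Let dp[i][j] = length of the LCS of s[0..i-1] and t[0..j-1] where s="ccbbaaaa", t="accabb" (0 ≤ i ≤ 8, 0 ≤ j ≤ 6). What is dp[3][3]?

2

   ''  a  c  c  a  b  b
''  0  0  0  0  0  0  0
 c  0  0  1  1  1  1  1
 c  0  0  1  2  2  2  2
 b  0  0  1  2  2  3  3
 b  0  0  1  2  2  3  4
 a  0  1  1  2  3  3  4
 a  0  1  1  2  3  3  4
 a  0  1  1  2  3  3  4
 a  0  1  1  2  3  3  4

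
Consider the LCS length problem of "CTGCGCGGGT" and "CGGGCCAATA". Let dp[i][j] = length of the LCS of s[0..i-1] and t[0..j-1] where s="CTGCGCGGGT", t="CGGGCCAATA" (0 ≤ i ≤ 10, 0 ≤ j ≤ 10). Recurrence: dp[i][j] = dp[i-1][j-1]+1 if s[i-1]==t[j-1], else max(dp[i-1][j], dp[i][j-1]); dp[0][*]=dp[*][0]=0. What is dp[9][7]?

   ''  C  G  G  G  C  C  A  A  T  A
''  0  0  0  0  0  0  0  0  0  0  0
 C  0  1  1  1  1  1  1  1  1  1  1
 T  0  1  1  1  1  1  1  1  1  2  2
 G  0  1  2  2  2  2  2  2  2  2  2
 C  0  1  2  2  2  3  3  3  3  3  3
 G  0  1  2  3  3  3  3  3  3  3  3
 C  0  1  2  3  3  4  4  4  4  4  4
 G  0  1  2  3  4  4  4  4  4  4  4
 G  0  1  2  3  4  4  4  4  4  4  4
 G  0  1  2  3  4  4  4  4  4  4  4
 T  0  1  2  3  4  4  4  4  4  5  5

4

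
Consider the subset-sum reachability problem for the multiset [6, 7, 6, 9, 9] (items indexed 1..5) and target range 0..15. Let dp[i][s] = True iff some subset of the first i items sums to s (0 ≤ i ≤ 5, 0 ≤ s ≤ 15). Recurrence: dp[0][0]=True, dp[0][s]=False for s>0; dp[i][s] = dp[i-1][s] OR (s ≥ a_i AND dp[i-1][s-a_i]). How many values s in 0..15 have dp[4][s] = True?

7

i\s   0   1   2   3   4   5   6   7   8   9  10  11  12  13  14  15
  0   T   F   F   F   F   F   F   F   F   F   F   F   F   F   F   F
  1   T   F   F   F   F   F   T   F   F   F   F   F   F   F   F   F
  2   T   F   F   F   F   F   T   T   F   F   F   F   F   T   F   F
  3   T   F   F   F   F   F   T   T   F   F   F   F   T   T   F   F
  4   T   F   F   F   F   F   T   T   F   T   F   F   T   T   F   T
  5   T   F   F   F   F   F   T   T   F   T   F   F   T   T   F   T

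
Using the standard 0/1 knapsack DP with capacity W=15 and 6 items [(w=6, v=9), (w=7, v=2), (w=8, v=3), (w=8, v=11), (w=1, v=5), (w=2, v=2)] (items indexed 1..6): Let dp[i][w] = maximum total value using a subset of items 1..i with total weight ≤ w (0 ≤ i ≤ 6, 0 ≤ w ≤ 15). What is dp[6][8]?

14

i\w   0   1   2   3   4   5   6   7   8   9  10  11  12  13  14  15
  0   0   0   0   0   0   0   0   0   0   0   0   0   0   0   0   0
  1   0   0   0   0   0   0   9   9   9   9   9   9   9   9   9   9
  2   0   0   0   0   0   0   9   9   9   9   9   9   9  11  11  11
  3   0   0   0   0   0   0   9   9   9   9   9   9   9  11  12  12
  4   0   0   0   0   0   0   9   9  11  11  11  11  11  11  20  20
  5   0   5   5   5   5   5   9  14  14  16  16  16  16  16  20  25
  6   0   5   5   7   7   7   9  14  14  16  16  18  18  18  20  25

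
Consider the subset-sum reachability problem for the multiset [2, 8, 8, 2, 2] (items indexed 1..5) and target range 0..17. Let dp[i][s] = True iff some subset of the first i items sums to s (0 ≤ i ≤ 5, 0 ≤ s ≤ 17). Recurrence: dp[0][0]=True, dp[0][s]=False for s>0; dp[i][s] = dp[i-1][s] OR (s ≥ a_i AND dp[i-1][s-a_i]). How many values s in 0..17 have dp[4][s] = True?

i\s   0   1   2   3   4   5   6   7   8   9  10  11  12  13  14  15  16  17
  0   T   F   F   F   F   F   F   F   F   F   F   F   F   F   F   F   F   F
  1   T   F   T   F   F   F   F   F   F   F   F   F   F   F   F   F   F   F
  2   T   F   T   F   F   F   F   F   T   F   T   F   F   F   F   F   F   F
  3   T   F   T   F   F   F   F   F   T   F   T   F   F   F   F   F   T   F
  4   T   F   T   F   T   F   F   F   T   F   T   F   T   F   F   F   T   F
  5   T   F   T   F   T   F   T   F   T   F   T   F   T   F   T   F   T   F

7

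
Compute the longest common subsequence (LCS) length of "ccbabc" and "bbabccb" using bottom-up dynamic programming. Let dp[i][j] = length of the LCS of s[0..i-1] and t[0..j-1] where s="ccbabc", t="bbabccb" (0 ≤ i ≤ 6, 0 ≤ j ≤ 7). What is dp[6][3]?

2

   ''  b  b  a  b  c  c  b
''  0  0  0  0  0  0  0  0
 c  0  0  0  0  0  1  1  1
 c  0  0  0  0  0  1  2  2
 b  0  1  1  1  1  1  2  3
 a  0  1  1  2  2  2  2  3
 b  0  1  2  2  3  3  3  3
 c  0  1  2  2  3  4  4  4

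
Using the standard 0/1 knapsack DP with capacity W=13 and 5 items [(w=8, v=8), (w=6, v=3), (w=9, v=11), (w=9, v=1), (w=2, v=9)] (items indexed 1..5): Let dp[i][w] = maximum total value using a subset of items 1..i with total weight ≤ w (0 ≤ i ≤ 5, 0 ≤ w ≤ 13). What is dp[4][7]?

3

i\w   0   1   2   3   4   5   6   7   8   9  10  11  12  13
  0   0   0   0   0   0   0   0   0   0   0   0   0   0   0
  1   0   0   0   0   0   0   0   0   8   8   8   8   8   8
  2   0   0   0   0   0   0   3   3   8   8   8   8   8   8
  3   0   0   0   0   0   0   3   3   8  11  11  11  11  11
  4   0   0   0   0   0   0   3   3   8  11  11  11  11  11
  5   0   0   9   9   9   9   9   9  12  12  17  20  20  20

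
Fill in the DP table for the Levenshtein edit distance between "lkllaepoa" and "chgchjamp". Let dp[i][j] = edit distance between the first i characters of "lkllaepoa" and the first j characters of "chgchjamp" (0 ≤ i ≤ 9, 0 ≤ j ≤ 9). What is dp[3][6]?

6

   ''  c  h  g  c  h  j  a  m  p
''  0  1  2  3  4  5  6  7  8  9
 l  1  1  2  3  4  5  6  7  8  9
 k  2  2  2  3  4  5  6  7  8  9
 l  3  3  3  3  4  5  6  7  8  9
 l  4  4  4  4  4  5  6  7  8  9
 a  5  5  5  5  5  5  6  6  7  8
 e  6  6  6  6  6  6  6  7  7  8
 p  7  7  7  7  7  7  7  7  8  7
 o  8  8  8  8  8  8  8  8  8  8
 a  9  9  9  9  9  9  9  8  9  9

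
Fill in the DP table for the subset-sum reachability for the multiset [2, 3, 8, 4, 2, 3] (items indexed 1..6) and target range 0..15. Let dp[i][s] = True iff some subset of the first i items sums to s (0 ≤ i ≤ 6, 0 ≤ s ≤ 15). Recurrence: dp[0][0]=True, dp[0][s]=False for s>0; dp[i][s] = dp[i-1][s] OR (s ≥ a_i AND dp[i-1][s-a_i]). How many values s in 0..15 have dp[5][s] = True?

i\s   0   1   2   3   4   5   6   7   8   9  10  11  12  13  14  15
  0   T   F   F   F   F   F   F   F   F   F   F   F   F   F   F   F
  1   T   F   T   F   F   F   F   F   F   F   F   F   F   F   F   F
  2   T   F   T   T   F   T   F   F   F   F   F   F   F   F   F   F
  3   T   F   T   T   F   T   F   F   T   F   T   T   F   T   F   F
  4   T   F   T   T   T   T   T   T   T   T   T   T   T   T   T   T
  5   T   F   T   T   T   T   T   T   T   T   T   T   T   T   T   T
  6   T   F   T   T   T   T   T   T   T   T   T   T   T   T   T   T

15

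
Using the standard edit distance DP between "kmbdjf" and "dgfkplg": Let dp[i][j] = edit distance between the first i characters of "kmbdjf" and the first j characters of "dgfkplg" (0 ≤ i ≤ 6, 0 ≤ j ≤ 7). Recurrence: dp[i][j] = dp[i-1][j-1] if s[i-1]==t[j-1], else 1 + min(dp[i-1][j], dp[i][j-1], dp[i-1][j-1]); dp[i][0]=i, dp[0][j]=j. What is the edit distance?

   ''  d  g  f  k  p  l  g
''  0  1  2  3  4  5  6  7
 k  1  1  2  3  3  4  5  6
 m  2  2  2  3  4  4  5  6
 b  3  3  3  3  4  5  5  6
 d  4  3  4  4  4  5  6  6
 j  5  4  4  5  5  5  6  7
 f  6  5  5  4  5  6  6  7

7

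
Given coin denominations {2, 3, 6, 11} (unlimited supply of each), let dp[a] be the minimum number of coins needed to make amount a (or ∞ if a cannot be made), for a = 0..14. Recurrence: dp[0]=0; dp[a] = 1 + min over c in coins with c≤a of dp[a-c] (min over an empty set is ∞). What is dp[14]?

 a  0  1  2  3  4  5  6  7  8  9 10 11 12 13 14
dp  0  -  1  1  2  2  1  3  2  2  3  1  2  2  2
(- denotes ∞ / unreachable)

2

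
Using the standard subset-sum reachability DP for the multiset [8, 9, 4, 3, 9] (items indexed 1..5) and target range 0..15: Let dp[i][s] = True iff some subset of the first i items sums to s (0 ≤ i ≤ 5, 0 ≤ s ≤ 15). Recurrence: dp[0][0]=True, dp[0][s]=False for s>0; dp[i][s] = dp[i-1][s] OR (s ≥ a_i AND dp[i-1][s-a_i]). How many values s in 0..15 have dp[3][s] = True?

i\s   0   1   2   3   4   5   6   7   8   9  10  11  12  13  14  15
  0   T   F   F   F   F   F   F   F   F   F   F   F   F   F   F   F
  1   T   F   F   F   F   F   F   F   T   F   F   F   F   F   F   F
  2   T   F   F   F   F   F   F   F   T   T   F   F   F   F   F   F
  3   T   F   F   F   T   F   F   F   T   T   F   F   T   T   F   F
  4   T   F   F   T   T   F   F   T   T   T   F   T   T   T   F   T
  5   T   F   F   T   T   F   F   T   T   T   F   T   T   T   F   T

6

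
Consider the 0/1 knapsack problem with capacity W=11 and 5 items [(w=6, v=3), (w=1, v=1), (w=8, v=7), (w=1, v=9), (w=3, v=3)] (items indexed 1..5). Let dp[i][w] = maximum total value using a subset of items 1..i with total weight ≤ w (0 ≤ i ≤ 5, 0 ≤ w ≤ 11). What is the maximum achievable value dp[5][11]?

i\w   0   1   2   3   4   5   6   7   8   9  10  11
  0   0   0   0   0   0   0   0   0   0   0   0   0
  1   0   0   0   0   0   0   3   3   3   3   3   3
  2   0   1   1   1   1   1   3   4   4   4   4   4
  3   0   1   1   1   1   1   3   4   7   8   8   8
  4   0   9  10  10  10  10  10  12  13  16  17  17
  5   0   9  10  10  12  13  13  13  13  16  17  17

17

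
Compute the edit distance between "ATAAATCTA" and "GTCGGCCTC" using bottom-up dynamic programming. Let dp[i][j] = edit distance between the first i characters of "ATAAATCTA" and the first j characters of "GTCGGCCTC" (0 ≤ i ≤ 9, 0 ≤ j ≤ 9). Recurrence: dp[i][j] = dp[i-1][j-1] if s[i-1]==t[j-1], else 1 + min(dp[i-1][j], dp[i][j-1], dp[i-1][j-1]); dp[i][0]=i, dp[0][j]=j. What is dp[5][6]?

5

   ''  G  T  C  G  G  C  C  T  C
''  0  1  2  3  4  5  6  7  8  9
 A  1  1  2  3  4  5  6  7  8  9
 T  2  2  1  2  3  4  5  6  7  8
 A  3  3  2  2  3  4  5  6  7  8
 A  4  4  3  3  3  4  5  6  7  8
 A  5  5  4  4  4  4  5  6  7  8
 T  6  6  5  5  5  5  5  6  6  7
 C  7  7  6  5  6  6  5  5  6  6
 T  8  8  7  6  6  7  6  6  5  6
 A  9  9  8  7  7  7  7  7  6  6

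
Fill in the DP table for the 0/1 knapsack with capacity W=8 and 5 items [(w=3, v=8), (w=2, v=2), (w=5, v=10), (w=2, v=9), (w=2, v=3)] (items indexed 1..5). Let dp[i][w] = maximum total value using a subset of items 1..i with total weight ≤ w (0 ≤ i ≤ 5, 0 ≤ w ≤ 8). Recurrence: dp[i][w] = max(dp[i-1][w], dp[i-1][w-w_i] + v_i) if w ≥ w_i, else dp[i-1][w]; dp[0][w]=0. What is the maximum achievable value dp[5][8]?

i\w   0   1   2   3   4   5   6   7   8
  0   0   0   0   0   0   0   0   0   0
  1   0   0   0   8   8   8   8   8   8
  2   0   0   2   8   8  10  10  10  10
  3   0   0   2   8   8  10  10  12  18
  4   0   0   9   9  11  17  17  19  19
  5   0   0   9   9  12  17  17  20  20

20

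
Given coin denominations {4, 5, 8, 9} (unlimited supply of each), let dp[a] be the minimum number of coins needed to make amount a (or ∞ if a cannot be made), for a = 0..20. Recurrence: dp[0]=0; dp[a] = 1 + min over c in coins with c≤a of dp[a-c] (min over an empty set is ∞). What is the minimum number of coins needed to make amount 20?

3

 a  0  1  2  3  4  5  6  7  8  9 10 11 12 13 14 15 16 17 18 19 20
dp  0  -  -  -  1  1  -  -  1  1  2  -  2  2  2  3  2  2  2  3  3
(- denotes ∞ / unreachable)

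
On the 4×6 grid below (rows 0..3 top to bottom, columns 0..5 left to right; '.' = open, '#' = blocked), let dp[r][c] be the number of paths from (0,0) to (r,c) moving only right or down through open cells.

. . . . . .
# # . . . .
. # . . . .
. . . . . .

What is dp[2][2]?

r\c   0   1   2   3   4   5
  0   1   1   1   1   1   1
  1   0   0   1   2   3   4
  2   0   0   1   3   6  10
  3   0   0   1   4  10  20

1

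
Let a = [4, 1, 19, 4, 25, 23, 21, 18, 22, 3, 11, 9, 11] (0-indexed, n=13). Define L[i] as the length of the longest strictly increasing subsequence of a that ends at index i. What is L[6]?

3

   i    0    1    2    3    4    5    6    7    8    9   10   11   12
a[i]    4    1   19    4   25   23   21   18   22    3   11    9   11
L[i]    1    1    2    2    3    3    3    3    4    2    3    3    4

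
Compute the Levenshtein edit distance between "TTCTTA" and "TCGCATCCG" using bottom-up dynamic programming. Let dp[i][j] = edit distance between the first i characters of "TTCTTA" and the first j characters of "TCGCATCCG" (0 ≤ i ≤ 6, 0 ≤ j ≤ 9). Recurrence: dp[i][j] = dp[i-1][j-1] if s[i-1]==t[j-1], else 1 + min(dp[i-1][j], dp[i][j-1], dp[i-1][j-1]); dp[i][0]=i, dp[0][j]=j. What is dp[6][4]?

4

   ''  T  C  G  C  A  T  C  C  G
''  0  1  2  3  4  5  6  7  8  9
 T  1  0  1  2  3  4  5  6  7  8
 T  2  1  1  2  3  4  4  5  6  7
 C  3  2  1  2  2  3  4  4  5  6
 T  4  3  2  2  3  3  3  4  5  6
 T  5  4  3  3  3  4  3  4  5  6
 A  6  5  4  4  4  3  4  4  5  6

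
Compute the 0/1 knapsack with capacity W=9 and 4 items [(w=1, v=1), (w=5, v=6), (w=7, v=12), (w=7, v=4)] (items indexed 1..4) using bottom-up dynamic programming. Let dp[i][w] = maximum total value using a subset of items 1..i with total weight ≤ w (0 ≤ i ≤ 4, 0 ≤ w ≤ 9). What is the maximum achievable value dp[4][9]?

i\w   0   1   2   3   4   5   6   7   8   9
  0   0   0   0   0   0   0   0   0   0   0
  1   0   1   1   1   1   1   1   1   1   1
  2   0   1   1   1   1   6   7   7   7   7
  3   0   1   1   1   1   6   7  12  13  13
  4   0   1   1   1   1   6   7  12  13  13

13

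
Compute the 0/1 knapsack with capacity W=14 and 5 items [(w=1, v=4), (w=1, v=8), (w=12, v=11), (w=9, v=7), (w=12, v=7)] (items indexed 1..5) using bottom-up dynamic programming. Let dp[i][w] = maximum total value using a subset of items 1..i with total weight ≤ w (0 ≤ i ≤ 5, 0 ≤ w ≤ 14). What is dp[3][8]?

12

i\w   0   1   2   3   4   5   6   7   8   9  10  11  12  13  14
  0   0   0   0   0   0   0   0   0   0   0   0   0   0   0   0
  1   0   4   4   4   4   4   4   4   4   4   4   4   4   4   4
  2   0   8  12  12  12  12  12  12  12  12  12  12  12  12  12
  3   0   8  12  12  12  12  12  12  12  12  12  12  12  19  23
  4   0   8  12  12  12  12  12  12  12  12  15  19  19  19  23
  5   0   8  12  12  12  12  12  12  12  12  15  19  19  19  23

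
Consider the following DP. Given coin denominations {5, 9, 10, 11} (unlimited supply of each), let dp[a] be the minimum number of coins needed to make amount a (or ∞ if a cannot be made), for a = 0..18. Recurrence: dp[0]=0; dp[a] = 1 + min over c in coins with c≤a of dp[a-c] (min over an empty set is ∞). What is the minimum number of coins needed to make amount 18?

 a  0  1  2  3  4  5  6  7  8  9 10 11 12 13 14 15 16 17 18
dp  0  -  -  -  -  1  -  -  -  1  1  1  -  -  2  2  2  -  2
(- denotes ∞ / unreachable)

2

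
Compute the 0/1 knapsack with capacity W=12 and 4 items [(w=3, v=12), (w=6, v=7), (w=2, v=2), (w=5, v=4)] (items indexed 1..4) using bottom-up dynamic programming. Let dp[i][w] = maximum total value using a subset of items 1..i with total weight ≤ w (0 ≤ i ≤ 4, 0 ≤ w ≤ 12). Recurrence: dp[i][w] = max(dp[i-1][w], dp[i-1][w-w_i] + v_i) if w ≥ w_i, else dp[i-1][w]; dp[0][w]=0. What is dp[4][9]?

i\w   0   1   2   3   4   5   6   7   8   9  10  11  12
  0   0   0   0   0   0   0   0   0   0   0   0   0   0
  1   0   0   0  12  12  12  12  12  12  12  12  12  12
  2   0   0   0  12  12  12  12  12  12  19  19  19  19
  3   0   0   2  12  12  14  14  14  14  19  19  21  21
  4   0   0   2  12  12  14  14  14  16  19  19  21  21

19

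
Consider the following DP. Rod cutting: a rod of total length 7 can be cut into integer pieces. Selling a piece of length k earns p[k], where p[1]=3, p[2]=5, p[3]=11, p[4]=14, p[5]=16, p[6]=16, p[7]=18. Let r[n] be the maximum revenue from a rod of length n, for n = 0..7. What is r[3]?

11

   n    0    1    2    3    4    5    6    7
r[n]    0    3    6   11   14   17   22   25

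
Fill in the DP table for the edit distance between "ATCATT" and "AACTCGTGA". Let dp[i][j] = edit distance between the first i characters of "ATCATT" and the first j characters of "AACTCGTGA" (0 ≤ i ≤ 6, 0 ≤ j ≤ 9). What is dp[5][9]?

5

   ''  A  A  C  T  C  G  T  G  A
''  0  1  2  3  4  5  6  7  8  9
 A  1  0  1  2  3  4  5  6  7  8
 T  2  1  1  2  2  3  4  5  6  7
 C  3  2  2  1  2  2  3  4  5  6
 A  4  3  2  2  2  3  3  4  5  5
 T  5  4  3  3  2  3  4  3  4  5
 T  6  5  4  4  3  3  4  4  4  5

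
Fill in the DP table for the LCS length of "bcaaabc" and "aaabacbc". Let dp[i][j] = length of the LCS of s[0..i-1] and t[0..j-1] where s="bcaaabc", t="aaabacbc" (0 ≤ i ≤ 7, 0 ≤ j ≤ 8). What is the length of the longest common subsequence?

5

   ''  a  a  a  b  a  c  b  c
''  0  0  0  0  0  0  0  0  0
 b  0  0  0  0  1  1  1  1  1
 c  0  0  0  0  1  1  2  2  2
 a  0  1  1  1  1  2  2  2  2
 a  0  1  2  2  2  2  2  2  2
 a  0  1  2  3  3  3  3  3  3
 b  0  1  2  3  4  4  4  4  4
 c  0  1  2  3  4  4  5  5  5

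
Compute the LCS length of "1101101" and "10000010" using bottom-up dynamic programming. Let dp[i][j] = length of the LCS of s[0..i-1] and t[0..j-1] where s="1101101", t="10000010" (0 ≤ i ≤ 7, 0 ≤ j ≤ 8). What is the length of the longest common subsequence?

4

   ''  1  0  0  0  0  0  1  0
''  0  0  0  0  0  0  0  0  0
 1  0  1  1  1  1  1  1  1  1
 1  0  1  1  1  1  1  1  2  2
 0  0  1  2  2  2  2  2  2  3
 1  0  1  2  2  2  2  2  3  3
 1  0  1  2  2  2  2  2  3  3
 0  0  1  2  3  3  3  3  3  4
 1  0  1  2  3  3  3  3  4  4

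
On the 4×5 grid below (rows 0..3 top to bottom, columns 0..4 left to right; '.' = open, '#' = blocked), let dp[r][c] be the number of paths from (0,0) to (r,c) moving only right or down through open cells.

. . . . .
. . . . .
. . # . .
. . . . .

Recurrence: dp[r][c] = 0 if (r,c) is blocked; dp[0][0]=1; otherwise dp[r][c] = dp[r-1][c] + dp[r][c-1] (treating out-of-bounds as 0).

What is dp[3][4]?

r\c   0   1   2   3   4
  0   1   1   1   1   1
  1   1   2   3   4   5
  2   1   3   0   4   9
  3   1   4   4   8  17

17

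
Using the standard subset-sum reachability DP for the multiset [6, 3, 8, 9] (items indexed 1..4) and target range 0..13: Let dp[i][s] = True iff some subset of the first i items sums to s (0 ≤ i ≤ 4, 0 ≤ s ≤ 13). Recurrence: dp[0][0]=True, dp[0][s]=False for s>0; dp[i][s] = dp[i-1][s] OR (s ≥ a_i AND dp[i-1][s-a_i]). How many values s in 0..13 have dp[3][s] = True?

6

i\s   0   1   2   3   4   5   6   7   8   9  10  11  12  13
  0   T   F   F   F   F   F   F   F   F   F   F   F   F   F
  1   T   F   F   F   F   F   T   F   F   F   F   F   F   F
  2   T   F   F   T   F   F   T   F   F   T   F   F   F   F
  3   T   F   F   T   F   F   T   F   T   T   F   T   F   F
  4   T   F   F   T   F   F   T   F   T   T   F   T   T   F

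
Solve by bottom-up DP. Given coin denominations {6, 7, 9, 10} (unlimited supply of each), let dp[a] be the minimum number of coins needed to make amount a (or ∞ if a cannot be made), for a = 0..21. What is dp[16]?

 a  0  1  2  3  4  5  6  7  8  9 10 11 12 13 14 15 16 17 18 19 20 21
dp  0  -  -  -  -  -  1  1  -  1  1  -  2  2  2  2  2  2  2  2  2  3
(- denotes ∞ / unreachable)

2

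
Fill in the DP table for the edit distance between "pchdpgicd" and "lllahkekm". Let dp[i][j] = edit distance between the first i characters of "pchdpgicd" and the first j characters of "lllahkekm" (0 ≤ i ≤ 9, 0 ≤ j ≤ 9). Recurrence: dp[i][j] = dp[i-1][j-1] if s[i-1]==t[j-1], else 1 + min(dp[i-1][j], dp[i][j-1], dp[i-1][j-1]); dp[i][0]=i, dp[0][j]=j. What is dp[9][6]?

   ''  l  l  l  a  h  k  e  k  m
''  0  1  2  3  4  5  6  7  8  9
 p  1  1  2  3  4  5  6  7  8  9
 c  2  2  2  3  4  5  6  7  8  9
 h  3  3  3  3  4  4  5  6  7  8
 d  4  4  4  4  4  5  5  6  7  8
 p  5  5  5  5  5  5  6  6  7  8
 g  6  6  6  6  6  6  6  7  7  8
 i  7  7  7  7  7  7  7  7  8  8
 c  8  8  8  8  8  8  8  8  8  9
 d  9  9  9  9  9  9  9  9  9  9

9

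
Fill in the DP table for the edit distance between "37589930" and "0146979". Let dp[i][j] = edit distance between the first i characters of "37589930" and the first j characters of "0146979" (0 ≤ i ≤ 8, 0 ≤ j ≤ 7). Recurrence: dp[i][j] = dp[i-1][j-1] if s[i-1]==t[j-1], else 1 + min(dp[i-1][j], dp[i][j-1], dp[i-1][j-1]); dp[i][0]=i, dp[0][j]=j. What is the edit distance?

   ''  0  1  4  6  9  7  9
''  0  1  2  3  4  5  6  7
 3  1  1  2  3  4  5  6  7
 7  2  2  2  3  4  5  5  6
 5  3  3  3  3  4  5  6  6
 8  4  4  4  4  4  5  6  7
 9  5  5  5  5  5  4  5  6
 9  6  6  6  6  6  5  5  5
 3  7  7  7  7  7  6  6  6
 0  8  7  8  8  8  7  7  7

7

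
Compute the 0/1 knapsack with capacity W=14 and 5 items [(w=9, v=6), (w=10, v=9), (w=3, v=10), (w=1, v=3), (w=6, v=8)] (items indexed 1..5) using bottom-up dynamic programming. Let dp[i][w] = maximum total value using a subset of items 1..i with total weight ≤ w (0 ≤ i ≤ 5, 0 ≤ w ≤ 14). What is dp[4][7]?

13

i\w   0   1   2   3   4   5   6   7   8   9  10  11  12  13  14
  0   0   0   0   0   0   0   0   0   0   0   0   0   0   0   0
  1   0   0   0   0   0   0   0   0   0   6   6   6   6   6   6
  2   0   0   0   0   0   0   0   0   0   6   9   9   9   9   9
  3   0   0   0  10  10  10  10  10  10  10  10  10  16  19  19
  4   0   3   3  10  13  13  13  13  13  13  13  13  16  19  22
  5   0   3   3  10  13  13  13  13  13  18  21  21  21  21  22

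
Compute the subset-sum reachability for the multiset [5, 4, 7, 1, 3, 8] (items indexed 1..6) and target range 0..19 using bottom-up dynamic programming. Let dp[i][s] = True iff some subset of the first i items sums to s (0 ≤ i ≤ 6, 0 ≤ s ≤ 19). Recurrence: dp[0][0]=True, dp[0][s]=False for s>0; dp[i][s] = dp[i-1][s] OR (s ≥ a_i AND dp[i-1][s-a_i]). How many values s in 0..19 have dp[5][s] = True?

i\s   0   1   2   3   4   5   6   7   8   9  10  11  12  13  14  15  16  17  18  19
  0   T   F   F   F   F   F   F   F   F   F   F   F   F   F   F   F   F   F   F   F
  1   T   F   F   F   F   T   F   F   F   F   F   F   F   F   F   F   F   F   F   F
  2   T   F   F   F   T   T   F   F   F   T   F   F   F   F   F   F   F   F   F   F
  3   T   F   F   F   T   T   F   T   F   T   F   T   T   F   F   F   T   F   F   F
  4   T   T   F   F   T   T   T   T   T   T   T   T   T   T   F   F   T   T   F   F
  5   T   T   F   T   T   T   T   T   T   T   T   T   T   T   T   T   T   T   F   T
  6   T   T   F   T   T   T   T   T   T   T   T   T   T   T   T   T   T   T   T   T

18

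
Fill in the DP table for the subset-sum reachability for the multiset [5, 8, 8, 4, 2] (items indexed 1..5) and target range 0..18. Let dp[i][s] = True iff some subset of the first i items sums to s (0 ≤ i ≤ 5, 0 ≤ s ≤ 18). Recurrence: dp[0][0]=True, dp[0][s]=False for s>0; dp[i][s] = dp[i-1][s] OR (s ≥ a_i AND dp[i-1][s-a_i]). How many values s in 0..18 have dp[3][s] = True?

5

i\s   0   1   2   3   4   5   6   7   8   9  10  11  12  13  14  15  16  17  18
  0   T   F   F   F   F   F   F   F   F   F   F   F   F   F   F   F   F   F   F
  1   T   F   F   F   F   T   F   F   F   F   F   F   F   F   F   F   F   F   F
  2   T   F   F   F   F   T   F   F   T   F   F   F   F   T   F   F   F   F   F
  3   T   F   F   F   F   T   F   F   T   F   F   F   F   T   F   F   T   F   F
  4   T   F   F   F   T   T   F   F   T   T   F   F   T   T   F   F   T   T   F
  5   T   F   T   F   T   T   T   T   T   T   T   T   T   T   T   T   T   T   T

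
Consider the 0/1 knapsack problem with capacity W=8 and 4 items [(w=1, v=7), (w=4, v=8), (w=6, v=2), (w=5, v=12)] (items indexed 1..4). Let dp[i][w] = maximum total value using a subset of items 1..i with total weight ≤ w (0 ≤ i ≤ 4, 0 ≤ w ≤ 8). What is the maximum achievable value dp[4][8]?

19

i\w   0   1   2   3   4   5   6   7   8
  0   0   0   0   0   0   0   0   0   0
  1   0   7   7   7   7   7   7   7   7
  2   0   7   7   7   8  15  15  15  15
  3   0   7   7   7   8  15  15  15  15
  4   0   7   7   7   8  15  19  19  19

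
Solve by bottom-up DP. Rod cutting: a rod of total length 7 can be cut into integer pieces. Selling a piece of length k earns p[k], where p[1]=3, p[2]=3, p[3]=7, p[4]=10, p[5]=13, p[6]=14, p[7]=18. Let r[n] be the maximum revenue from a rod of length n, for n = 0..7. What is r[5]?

15

   n    0    1    2    3    4    5    6    7
r[n]    0    3    6    9   12   15   18   21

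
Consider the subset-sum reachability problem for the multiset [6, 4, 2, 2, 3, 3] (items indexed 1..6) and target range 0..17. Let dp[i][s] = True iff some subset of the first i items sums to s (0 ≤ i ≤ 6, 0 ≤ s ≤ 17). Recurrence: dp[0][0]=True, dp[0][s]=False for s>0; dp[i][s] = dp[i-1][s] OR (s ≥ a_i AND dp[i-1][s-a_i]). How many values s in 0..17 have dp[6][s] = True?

i\s   0   1   2   3   4   5   6   7   8   9  10  11  12  13  14  15  16  17
  0   T   F   F   F   F   F   F   F   F   F   F   F   F   F   F   F   F   F
  1   T   F   F   F   F   F   T   F   F   F   F   F   F   F   F   F   F   F
  2   T   F   F   F   T   F   T   F   F   F   T   F   F   F   F   F   F   F
  3   T   F   T   F   T   F   T   F   T   F   T   F   T   F   F   F   F   F
  4   T   F   T   F   T   F   T   F   T   F   T   F   T   F   T   F   F   F
  5   T   F   T   T   T   T   T   T   T   T   T   T   T   T   T   T   F   T
  6   T   F   T   T   T   T   T   T   T   T   T   T   T   T   T   T   T   T

17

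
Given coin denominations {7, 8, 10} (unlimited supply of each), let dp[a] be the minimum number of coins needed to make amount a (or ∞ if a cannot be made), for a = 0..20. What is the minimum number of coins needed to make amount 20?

 a  0  1  2  3  4  5  6  7  8  9 10 11 12 13 14 15 16 17 18 19 20
dp  0  -  -  -  -  -  -  1  1  -  1  -  -  -  2  2  2  2  2  -  2
(- denotes ∞ / unreachable)

2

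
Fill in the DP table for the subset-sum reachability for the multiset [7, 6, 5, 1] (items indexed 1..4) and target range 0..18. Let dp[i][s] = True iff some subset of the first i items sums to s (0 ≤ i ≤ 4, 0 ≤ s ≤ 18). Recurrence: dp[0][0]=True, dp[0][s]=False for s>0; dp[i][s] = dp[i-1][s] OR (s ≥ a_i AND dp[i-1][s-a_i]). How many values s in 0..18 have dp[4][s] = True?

11

i\s   0   1   2   3   4   5   6   7   8   9  10  11  12  13  14  15  16  17  18
  0   T   F   F   F   F   F   F   F   F   F   F   F   F   F   F   F   F   F   F
  1   T   F   F   F   F   F   F   T   F   F   F   F   F   F   F   F   F   F   F
  2   T   F   F   F   F   F   T   T   F   F   F   F   F   T   F   F   F   F   F
  3   T   F   F   F   F   T   T   T   F   F   F   T   T   T   F   F   F   F   T
  4   T   T   F   F   F   T   T   T   T   F   F   T   T   T   T   F   F   F   T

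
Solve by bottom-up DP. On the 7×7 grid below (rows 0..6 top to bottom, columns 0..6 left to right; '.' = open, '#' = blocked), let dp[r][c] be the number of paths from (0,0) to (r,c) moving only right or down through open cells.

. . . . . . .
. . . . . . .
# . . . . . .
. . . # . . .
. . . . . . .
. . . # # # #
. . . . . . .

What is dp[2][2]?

5

r\c   0   1   2   3   4   5   6
  0   1   1   1   1   1   1   1
  1   1   2   3   4   5   6   7
  2   0   2   5   9  14  20  27
  3   0   2   7   0  14  34  61
  4   0   2   9   9  23  57 118
  5   0   2  11   0   0   0   0
  6   0   2  13  13  13  13  13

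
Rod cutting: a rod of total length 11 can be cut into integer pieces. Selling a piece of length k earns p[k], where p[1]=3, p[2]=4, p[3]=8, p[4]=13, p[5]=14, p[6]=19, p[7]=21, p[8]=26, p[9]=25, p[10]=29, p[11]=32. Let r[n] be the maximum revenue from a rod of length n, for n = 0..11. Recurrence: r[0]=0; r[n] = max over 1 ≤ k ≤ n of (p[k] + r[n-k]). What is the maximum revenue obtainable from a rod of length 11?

   n    0    1    2    3    4    5    6    7    8    9   10   11
r[n]    0    3    6    9   13   16   19   22   26   29   32   35

35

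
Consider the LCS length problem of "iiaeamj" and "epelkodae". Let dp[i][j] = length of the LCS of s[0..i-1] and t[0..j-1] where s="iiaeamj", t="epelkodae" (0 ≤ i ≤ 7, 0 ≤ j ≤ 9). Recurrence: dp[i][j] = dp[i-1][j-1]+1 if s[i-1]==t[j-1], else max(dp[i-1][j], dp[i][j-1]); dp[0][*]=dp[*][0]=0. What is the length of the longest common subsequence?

2

   ''  e  p  e  l  k  o  d  a  e
''  0  0  0  0  0  0  0  0  0  0
 i  0  0  0  0  0  0  0  0  0  0
 i  0  0  0  0  0  0  0  0  0  0
 a  0  0  0  0  0  0  0  0  1  1
 e  0  1  1  1  1  1  1  1  1  2
 a  0  1  1  1  1  1  1  1  2  2
 m  0  1  1  1  1  1  1  1  2  2
 j  0  1  1  1  1  1  1  1  2  2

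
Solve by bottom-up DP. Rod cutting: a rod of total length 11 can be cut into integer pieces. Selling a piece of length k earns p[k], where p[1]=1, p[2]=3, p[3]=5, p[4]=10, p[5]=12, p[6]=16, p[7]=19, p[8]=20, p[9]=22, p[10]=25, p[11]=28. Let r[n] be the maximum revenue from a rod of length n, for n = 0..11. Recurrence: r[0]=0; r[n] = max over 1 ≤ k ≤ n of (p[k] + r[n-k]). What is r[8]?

20

   n    0    1    2    3    4    5    6    7    8    9   10   11
r[n]    0    1    3    5   10   12   16   19   20   22   26   29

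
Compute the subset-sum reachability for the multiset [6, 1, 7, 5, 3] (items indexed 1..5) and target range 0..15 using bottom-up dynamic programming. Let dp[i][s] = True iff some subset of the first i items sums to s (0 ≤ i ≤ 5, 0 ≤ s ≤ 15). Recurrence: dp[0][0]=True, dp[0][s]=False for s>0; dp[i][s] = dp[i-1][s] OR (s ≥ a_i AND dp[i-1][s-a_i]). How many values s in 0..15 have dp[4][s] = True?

i\s   0   1   2   3   4   5   6   7   8   9  10  11  12  13  14  15
  0   T   F   F   F   F   F   F   F   F   F   F   F   F   F   F   F
  1   T   F   F   F   F   F   T   F   F   F   F   F   F   F   F   F
  2   T   T   F   F   F   F   T   T   F   F   F   F   F   F   F   F
  3   T   T   F   F   F   F   T   T   T   F   F   F   F   T   T   F
  4   T   T   F   F   F   T   T   T   T   F   F   T   T   T   T   F
  5   T   T   F   T   T   T   T   T   T   T   T   T   T   T   T   T

10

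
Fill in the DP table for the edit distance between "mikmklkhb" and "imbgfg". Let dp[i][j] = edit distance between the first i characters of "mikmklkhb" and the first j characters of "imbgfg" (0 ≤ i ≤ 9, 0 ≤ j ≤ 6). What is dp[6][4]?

4

   ''  i  m  b  g  f  g
''  0  1  2  3  4  5  6
 m  1  1  1  2  3  4  5
 i  2  1  2  2  3  4  5
 k  3  2  2  3  3  4  5
 m  4  3  2  3  4  4  5
 k  5  4  3  3  4  5  5
 l  6  5  4  4  4  5  6
 k  7  6  5  5  5  5  6
 h  8  7  6  6  6  6  6
 b  9  8  7  6  7  7  7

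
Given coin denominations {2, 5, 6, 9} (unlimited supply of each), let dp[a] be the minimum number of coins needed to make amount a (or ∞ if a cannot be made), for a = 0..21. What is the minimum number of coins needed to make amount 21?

3

 a  0  1  2  3  4  5  6  7  8  9 10 11 12 13 14 15 16 17 18 19 20 21
dp  0  -  1  -  2  1  1  2  2  1  2  2  2  3  2  2  3  3  2  3  3  3
(- denotes ∞ / unreachable)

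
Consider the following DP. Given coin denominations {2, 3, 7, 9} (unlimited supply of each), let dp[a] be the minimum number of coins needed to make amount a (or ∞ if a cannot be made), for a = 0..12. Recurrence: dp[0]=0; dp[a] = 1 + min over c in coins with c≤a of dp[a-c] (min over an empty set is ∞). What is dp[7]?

1

 a  0  1  2  3  4  5  6  7  8  9 10 11 12
dp  0  -  1  1  2  2  2  1  3  1  2  2  2
(- denotes ∞ / unreachable)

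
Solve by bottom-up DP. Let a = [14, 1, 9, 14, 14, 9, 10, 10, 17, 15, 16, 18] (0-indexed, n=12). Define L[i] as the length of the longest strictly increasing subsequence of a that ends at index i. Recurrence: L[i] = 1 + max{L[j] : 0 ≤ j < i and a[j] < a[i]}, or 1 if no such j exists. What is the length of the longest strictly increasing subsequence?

   i    0    1    2    3    4    5    6    7    8    9   10   11
a[i]   14    1    9   14   14    9   10   10   17   15   16   18
L[i]    1    1    2    3    3    2    3    3    4    4    5    6

6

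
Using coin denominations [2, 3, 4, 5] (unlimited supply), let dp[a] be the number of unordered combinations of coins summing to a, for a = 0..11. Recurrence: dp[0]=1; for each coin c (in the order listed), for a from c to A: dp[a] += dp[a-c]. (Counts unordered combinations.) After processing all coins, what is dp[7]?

after  coin     0     1     2     3     4     5     6     7     8     9    10    11
          2     1     0     1     0     1     0     1     0     1     0     1     0
          3     1     0     1     1     1     1     2     1     2     2     2     2
          4     1     0     1     1     2     1     3     2     4     3     5     4
          5     1     0     1     1     2     2     3     3     5     5     7     7

3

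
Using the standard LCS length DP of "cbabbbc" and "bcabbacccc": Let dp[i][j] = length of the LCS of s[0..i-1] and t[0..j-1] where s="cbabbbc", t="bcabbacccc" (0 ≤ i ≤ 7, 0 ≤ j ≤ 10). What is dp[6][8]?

   ''  b  c  a  b  b  a  c  c  c  c
''  0  0  0  0  0  0  0  0  0  0  0
 c  0  0  1  1  1  1  1  1  1  1  1
 b  0  1  1  1  2  2  2  2  2  2  2
 a  0  1  1  2  2  2  3  3  3  3  3
 b  0  1  1  2  3  3  3  3  3  3  3
 b  0  1  1  2  3  4  4  4  4  4  4
 b  0  1  1  2  3  4  4  4  4  4  4
 c  0  1  2  2  3  4  4  5  5  5  5

4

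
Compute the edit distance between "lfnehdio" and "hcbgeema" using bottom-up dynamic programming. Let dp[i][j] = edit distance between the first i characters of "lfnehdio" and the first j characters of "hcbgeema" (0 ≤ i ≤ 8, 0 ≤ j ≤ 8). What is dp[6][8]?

   ''  h  c  b  g  e  e  m  a
''  0  1  2  3  4  5  6  7  8
 l  1  1  2  3  4  5  6  7  8
 f  2  2  2  3  4  5  6  7  8
 n  3  3  3  3  4  5  6  7  8
 e  4  4  4  4  4  4  5  6  7
 h  5  4  5  5  5  5  5  6  7
 d  6  5  5  6  6  6  6  6  7
 i  7  6  6  6  7  7  7  7  7
 o  8  7  7  7  7  8  8  8  8

7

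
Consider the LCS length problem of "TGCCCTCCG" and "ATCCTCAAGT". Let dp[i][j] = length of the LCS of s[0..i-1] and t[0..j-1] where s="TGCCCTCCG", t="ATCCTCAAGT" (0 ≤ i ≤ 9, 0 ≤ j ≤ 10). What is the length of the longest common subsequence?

6

   ''  A  T  C  C  T  C  A  A  G  T
''  0  0  0  0  0  0  0  0  0  0  0
 T  0  0  1  1  1  1  1  1  1  1  1
 G  0  0  1  1  1  1  1  1  1  2  2
 C  0  0  1  2  2  2  2  2  2  2  2
 C  0  0  1  2  3  3  3  3  3  3  3
 C  0  0  1  2  3  3  4  4  4  4  4
 T  0  0  1  2  3  4  4  4  4  4  5
 C  0  0  1  2  3  4  5  5  5  5  5
 C  0  0  1  2  3  4  5  5  5  5  5
 G  0  0  1  2  3  4  5  5  5  6  6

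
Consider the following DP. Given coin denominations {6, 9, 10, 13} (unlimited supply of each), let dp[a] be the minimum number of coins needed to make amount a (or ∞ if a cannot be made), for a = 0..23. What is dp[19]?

 a  0  1  2  3  4  5  6  7  8  9 10 11 12 13 14 15 16 17 18 19 20 21 22 23
dp  0  -  -  -  -  -  1  -  -  1  1  -  2  1  -  2  2  -  2  2  2  3  2  2
(- denotes ∞ / unreachable)

2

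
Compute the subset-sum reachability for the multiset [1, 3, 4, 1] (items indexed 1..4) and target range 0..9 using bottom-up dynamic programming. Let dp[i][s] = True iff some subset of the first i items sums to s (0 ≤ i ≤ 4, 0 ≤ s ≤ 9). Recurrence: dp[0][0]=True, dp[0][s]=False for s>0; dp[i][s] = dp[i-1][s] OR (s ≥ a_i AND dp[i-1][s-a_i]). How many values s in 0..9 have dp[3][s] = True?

7

i\s   0   1   2   3   4   5   6   7   8   9
  0   T   F   F   F   F   F   F   F   F   F
  1   T   T   F   F   F   F   F   F   F   F
  2   T   T   F   T   T   F   F   F   F   F
  3   T   T   F   T   T   T   F   T   T   F
  4   T   T   T   T   T   T   T   T   T   T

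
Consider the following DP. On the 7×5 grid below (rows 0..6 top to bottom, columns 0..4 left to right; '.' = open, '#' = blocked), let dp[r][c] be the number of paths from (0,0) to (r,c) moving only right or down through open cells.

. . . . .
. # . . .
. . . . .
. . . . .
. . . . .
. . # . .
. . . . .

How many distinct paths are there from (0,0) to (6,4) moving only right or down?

r\c   0   1   2   3   4
  0   1   1   1   1   1
  1   1   0   1   2   3
  2   1   1   2   4   7
  3   1   2   4   8  15
  4   1   3   7  15  30
  5   1   4   0  15  45
  6   1   5   5  20  65

65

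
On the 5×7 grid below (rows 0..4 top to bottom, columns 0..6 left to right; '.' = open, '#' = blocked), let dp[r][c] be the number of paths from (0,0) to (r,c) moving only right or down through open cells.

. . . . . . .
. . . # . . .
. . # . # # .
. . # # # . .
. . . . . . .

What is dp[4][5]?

r\c   0   1   2   3   4   5   6
  0   1   1   1   1   1   1   1
  1   1   2   3   0   1   2   3
  2   1   3   0   0   0   0   3
  3   1   4   0   0   0   0   3
  4   1   5   5   5   5   5   8

5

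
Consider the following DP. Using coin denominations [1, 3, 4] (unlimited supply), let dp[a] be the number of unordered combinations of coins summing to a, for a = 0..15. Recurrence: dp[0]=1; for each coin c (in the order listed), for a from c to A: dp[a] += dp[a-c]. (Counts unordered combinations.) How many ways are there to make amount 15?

after  coin     0     1     2     3     4     5     6     7     8     9    10    11    12    13    14    15
          1     1     1     1     1     1     1     1     1     1     1     1     1     1     1     1     1
          3     1     1     1     2     2     2     3     3     3     4     4     4     5     5     5     6
          4     1     1     1     2     3     3     4     5     6     7     8     9    11    12    13    15

15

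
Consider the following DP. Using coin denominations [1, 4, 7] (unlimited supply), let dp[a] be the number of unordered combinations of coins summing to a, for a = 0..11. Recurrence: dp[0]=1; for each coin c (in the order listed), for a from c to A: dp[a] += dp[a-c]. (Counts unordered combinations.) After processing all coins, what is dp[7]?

3

after  coin     0     1     2     3     4     5     6     7     8     9    10    11
          1     1     1     1     1     1     1     1     1     1     1     1     1
          4     1     1     1     1     2     2     2     2     3     3     3     3
          7     1     1     1     1     2     2     2     3     4     4     4     5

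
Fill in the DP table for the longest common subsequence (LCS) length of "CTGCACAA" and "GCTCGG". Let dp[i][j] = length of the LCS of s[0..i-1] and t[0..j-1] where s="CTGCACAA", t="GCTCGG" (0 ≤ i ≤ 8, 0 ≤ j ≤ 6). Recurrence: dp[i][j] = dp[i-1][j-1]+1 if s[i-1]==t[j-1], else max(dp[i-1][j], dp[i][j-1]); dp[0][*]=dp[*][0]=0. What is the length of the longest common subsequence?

   ''  G  C  T  C  G  G
''  0  0  0  0  0  0  0
 C  0  0  1  1  1  1  1
 T  0  0  1  2  2  2  2
 G  0  1  1  2  2  3  3
 C  0  1  2  2  3  3  3
 A  0  1  2  2  3  3  3
 C  0  1  2  2  3  3  3
 A  0  1  2  2  3  3  3
 A  0  1  2  2  3  3  3

3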